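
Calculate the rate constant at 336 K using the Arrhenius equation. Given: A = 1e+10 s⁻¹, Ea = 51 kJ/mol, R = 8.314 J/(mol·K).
1.18e+02 s⁻¹

k = A·exp(-Ea/(R·T)) = 1e+10·exp(-51000/(8.314·336)) = 1e+10·exp(-18.2566) = 1e+10·1.1783e-08 = 1.18e+02 s⁻¹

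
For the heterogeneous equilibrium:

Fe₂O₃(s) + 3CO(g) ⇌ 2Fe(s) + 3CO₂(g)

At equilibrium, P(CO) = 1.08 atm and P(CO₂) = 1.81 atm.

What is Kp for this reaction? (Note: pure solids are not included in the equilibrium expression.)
K_p = 4.707

Solids (Fe₂O₃, Fe) are excluded.
Kp = P(CO₂)³/P(CO)³ = (1.81)³/(1.08)³ = 5.93/1.26 = 4.707.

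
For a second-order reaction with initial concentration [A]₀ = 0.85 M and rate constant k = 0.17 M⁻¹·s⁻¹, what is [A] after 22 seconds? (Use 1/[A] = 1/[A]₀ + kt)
0.2034 M

1/[A] = 1/[A]₀ + k·t = 1/0.85 + (0.17)·(22) = 1.1765 + 3.7400 = 4.9165
[A] = 1/4.9165 = 0.2034 M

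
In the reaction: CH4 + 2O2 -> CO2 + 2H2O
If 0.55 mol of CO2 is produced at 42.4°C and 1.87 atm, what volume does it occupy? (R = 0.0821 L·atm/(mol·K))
T = 42.4°C + 273.15 = 315.55 K
V = nRT/P = (0.55 × 0.0821 × 315.55) / 1.87
V = 7.62 L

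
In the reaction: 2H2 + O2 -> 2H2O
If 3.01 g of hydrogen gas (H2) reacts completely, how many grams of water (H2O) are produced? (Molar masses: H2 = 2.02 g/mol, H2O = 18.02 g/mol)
Moles of H2 = 3.01 g ÷ 2.02 g/mol = 1.4901 mol
Mole ratio: 2 mol H2O / 2 mol H2
Moles of H2O = 1.4901 × (2/2) = 1.4901 mol
Mass of H2O = 1.4901 mol × 18.02 g/mol = 26.85 g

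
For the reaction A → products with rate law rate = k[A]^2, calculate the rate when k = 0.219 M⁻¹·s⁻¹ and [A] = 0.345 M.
0.02607 M/s

rate = k·[A]^2 = 0.219·(0.345)^2 = 0.219·0.119025 = 0.02607 M/s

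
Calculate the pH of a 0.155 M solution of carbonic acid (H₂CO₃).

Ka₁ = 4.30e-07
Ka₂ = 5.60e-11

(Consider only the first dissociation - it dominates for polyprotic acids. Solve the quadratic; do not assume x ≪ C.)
pH = 3.59

x² + Ka₁·x − Ka₁·C = 0 with Ka₁ = 4.30e-07, C = 0.155.
x = (−Ka₁ + √(Ka₁² + 4·Ka₁·C))/2 = 2.5795e-04 M, so pH = 3.59.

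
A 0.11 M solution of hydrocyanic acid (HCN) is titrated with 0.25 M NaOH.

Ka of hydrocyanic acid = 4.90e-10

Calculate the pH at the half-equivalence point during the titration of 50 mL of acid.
pH = pKa = 9.31

At the half-equivalence point, [HA] = [A⁻], so by Henderson–Hasselbalch pH = pKa + log(1) = pKa.
pKa = −log(4.90e-10) = 9.31.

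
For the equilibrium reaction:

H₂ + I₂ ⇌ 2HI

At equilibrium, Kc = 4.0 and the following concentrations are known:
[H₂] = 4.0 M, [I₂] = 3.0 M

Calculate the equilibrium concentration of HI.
[HI] = 6.9282 M

Kc = ([HI]^2) / ([H₂] × [I₂]) = 4.0
[HI]^2 = Kc · (reactant terms)/(other product terms) = 4.0 · 12 / 1 = 48
[HI] = (48)^(1/2) = 6.9282 M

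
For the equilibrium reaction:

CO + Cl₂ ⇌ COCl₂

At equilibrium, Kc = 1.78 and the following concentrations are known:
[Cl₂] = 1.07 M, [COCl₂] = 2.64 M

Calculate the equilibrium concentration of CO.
[CO] = 1.3861 M

Kc = ([COCl₂]) / ([CO] × [Cl₂]) = 1.78
[CO]^1 = (product terms)/(Kc · other reactant terms) = 2.64 / (1.78 · 1.07) = 1.3861
[CO] = 1.3861 M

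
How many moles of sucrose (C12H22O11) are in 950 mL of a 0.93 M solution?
Moles = Molarity × Volume (L)
Moles = 0.93 M × 0.95 L = 0.8835 mol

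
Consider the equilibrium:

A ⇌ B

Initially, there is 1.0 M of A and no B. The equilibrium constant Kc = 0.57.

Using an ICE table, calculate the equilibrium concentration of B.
[B] = 0.363 M

ICE: [A] = 1.0 − x, [B] = x.
Kc = x/(1.0 − x) = 0.57 ⇒ x = 0.57·1.0/(1 + 0.57) = 0.57/1.57 = 0.3631.
[B] = x = 0.363 M.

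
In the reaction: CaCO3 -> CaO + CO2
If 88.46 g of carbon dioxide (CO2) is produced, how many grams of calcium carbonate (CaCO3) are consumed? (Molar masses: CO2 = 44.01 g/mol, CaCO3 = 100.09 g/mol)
Moles of CO2 = 88.46 g ÷ 44.01 g/mol = 2.01 mol
Mole ratio: 1 mol CaCO3 / 1 mol CO2
Moles of CaCO3 = 2.01 × (1/1) = 2.01 mol
Mass of CaCO3 = 2.01 mol × 100.09 g/mol = 201.2 g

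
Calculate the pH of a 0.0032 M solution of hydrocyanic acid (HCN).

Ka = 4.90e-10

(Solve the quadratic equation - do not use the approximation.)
pH = 5.90

x² + Ka×x - Ka×C = 0. Using quadratic formula: [H⁺] = 1.2520e-06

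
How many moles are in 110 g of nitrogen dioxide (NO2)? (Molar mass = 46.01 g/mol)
Moles = 110 g ÷ 46.01 g/mol = 2.391 mol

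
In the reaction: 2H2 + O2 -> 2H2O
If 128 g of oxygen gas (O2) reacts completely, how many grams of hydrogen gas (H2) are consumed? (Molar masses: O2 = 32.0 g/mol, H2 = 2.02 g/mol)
Moles of O2 = 128 g ÷ 32.0 g/mol = 4 mol
Mole ratio: 2 mol H2 / 1 mol O2
Moles of H2 = 4 × (2/1) = 8 mol
Mass of H2 = 8 mol × 2.02 g/mol = 16.16 g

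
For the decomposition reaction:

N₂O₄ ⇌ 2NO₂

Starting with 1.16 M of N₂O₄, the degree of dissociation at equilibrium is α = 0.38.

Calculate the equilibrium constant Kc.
K_c = 1.0807

x = α·[A]₀ = 0.38 × 1.16 = 0.4408 M dissociated.
At eq: [N₂O₄] = 1.16 − 0.4408 = 0.7192 M; [NO₂] = 2x = 0.8816 M.
Kc = [NO₂]²/[N₂O₄] = (0.8816)²/0.7192 = 1.081.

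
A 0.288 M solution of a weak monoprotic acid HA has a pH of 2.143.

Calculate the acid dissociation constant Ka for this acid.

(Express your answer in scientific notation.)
K_a = 1.84e-04

[H⁺] = 10^(−pH) = 10^(−2.143) = 7.194e-03 M. For HA ⇌ H⁺ + A⁻, Ka = x²/(C − x) = (7.194e-03)²/(0.288 − 7.194e-03) = 1.84e-04.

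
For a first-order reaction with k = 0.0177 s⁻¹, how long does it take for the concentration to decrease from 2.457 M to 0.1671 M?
151.87 s

From ln[A] = ln[A]₀ - k·t: t = ln([A]₀/[A])/k = ln(2.457/0.1671)/0.0177 = ln(14.7038)/0.0177 = 2.6881/0.0177 = 151.87 s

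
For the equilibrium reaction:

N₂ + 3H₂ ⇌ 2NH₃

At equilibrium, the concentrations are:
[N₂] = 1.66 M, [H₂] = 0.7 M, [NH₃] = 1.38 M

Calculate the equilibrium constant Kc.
K_c = 3.3447

Kc = ([NH₃]^2) / ([N₂] × [H₂]^3)
   = ((1.38)^2) / ((1.66)·(0.7)^3)
   = 1.9044 / 0.56938 = 3.3447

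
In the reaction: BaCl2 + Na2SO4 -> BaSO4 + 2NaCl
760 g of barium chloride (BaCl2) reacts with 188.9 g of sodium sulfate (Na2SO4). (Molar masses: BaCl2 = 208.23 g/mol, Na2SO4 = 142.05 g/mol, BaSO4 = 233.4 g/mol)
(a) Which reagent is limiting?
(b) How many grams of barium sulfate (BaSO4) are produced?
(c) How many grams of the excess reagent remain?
(a) Na2SO4, (b) 310.4 g, (c) 483.1 g

Moles of BaCl2 = 760 g ÷ 208.23 g/mol = 3.64981 mol
Moles of Na2SO4 = 188.9 g ÷ 142.05 g/mol = 1.32981 mol
Moles ÷ coefficient: BaCl2: 3.64981/1 = 3.65, Na2SO4: 1.32981/1 = 1.33
(a) Na2SO4 has the smaller value, so Na2SO4 is the limiting reagent.
(b) Moles of BaSO4 = 1.32981 mol Na2SO4 × (1/1) = 1.32981 mol; mass = 1.32981 mol × 233.4 g/mol = 310.4 g
(c) BaCl2 consumed = 1.32981 × (1/1) = 1.32981 mol; remaining = 3.64981 − 1.32981 = 2.32 mol; mass = 2.32 mol × 208.23 g/mol = 483.1 g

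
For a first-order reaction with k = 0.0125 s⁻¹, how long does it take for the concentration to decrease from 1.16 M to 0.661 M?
44.99 s

From ln[A] = ln[A]₀ - k·t: t = ln([A]₀/[A])/k = ln(1.16/0.661)/0.0125 = ln(1.7549)/0.0125 = 0.5624/0.0125 = 44.99 s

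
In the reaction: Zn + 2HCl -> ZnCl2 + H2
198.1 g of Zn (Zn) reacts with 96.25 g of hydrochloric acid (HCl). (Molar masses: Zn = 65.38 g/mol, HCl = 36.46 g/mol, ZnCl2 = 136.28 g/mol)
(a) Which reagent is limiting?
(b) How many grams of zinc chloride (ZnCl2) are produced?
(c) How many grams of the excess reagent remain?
(a) HCl, (b) 179.9 g, (c) 111.8 g

Moles of Zn = 198.1 g ÷ 65.38 g/mol = 3.02998 mol
Moles of HCl = 96.25 g ÷ 36.46 g/mol = 2.63988 mol
Moles ÷ coefficient: Zn: 3.02998/1 = 3.03, HCl: 2.63988/2 = 1.32
(a) HCl has the smaller value, so HCl is the limiting reagent.
(b) Moles of ZnCl2 = 2.63988 mol HCl × (1/2) = 1.31994 mol; mass = 1.31994 mol × 136.28 g/mol = 179.9 g
(c) Zn consumed = 2.63988 × (1/2) = 1.31994 mol; remaining = 3.02998 − 1.31994 = 1.71004 mol; mass = 1.71004 mol × 65.38 g/mol = 111.8 g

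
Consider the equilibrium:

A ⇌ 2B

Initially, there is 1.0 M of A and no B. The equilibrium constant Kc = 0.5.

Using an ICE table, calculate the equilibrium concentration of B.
[B] = 0.593 M

ICE: [A] = 1.0 − x, [B] = 2x.
Kc = (2x)²/(1.0 − x) = 0.5 ⇒ 4x² + 0.5x − 0.5 = 0.
x = (−0.5 + √(0.5² + 4·4·0.5))/(2·4) = (−0.5 + √8.25)/8 = 0.29654.
[B] = 2x = 0.593 M.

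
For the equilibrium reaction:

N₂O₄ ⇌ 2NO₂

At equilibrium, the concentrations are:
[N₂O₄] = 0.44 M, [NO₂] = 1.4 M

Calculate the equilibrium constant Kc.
K_c = 4.4545

Kc = ([NO₂]^2) / ([N₂O₄])
   = ((1.4)^2) / ((0.44))
   = 1.96 / 0.44 = 4.4545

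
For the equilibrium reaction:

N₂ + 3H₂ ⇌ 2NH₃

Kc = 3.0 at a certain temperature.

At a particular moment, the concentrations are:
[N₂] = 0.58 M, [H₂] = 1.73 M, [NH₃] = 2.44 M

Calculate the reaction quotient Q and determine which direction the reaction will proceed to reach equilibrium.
Q = 1.983, Q < K, reaction proceeds forward (toward products)

Q = ([NH₃]^2) / ([N₂] × [H₂]^3)
  = ((2.44)^2) / ((0.58)·(1.73)^3) = 5.9536/3.0031 = 1.983
Since Q = 1.983 < Kc = 3.0, the reaction proceeds forward (toward products) to reach equilibrium.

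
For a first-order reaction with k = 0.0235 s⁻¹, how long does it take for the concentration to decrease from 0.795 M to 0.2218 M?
54.32 s

From ln[A] = ln[A]₀ - k·t: t = ln([A]₀/[A])/k = ln(0.795/0.2218)/0.0235 = ln(3.5843)/0.0235 = 1.2766/0.0235 = 54.32 s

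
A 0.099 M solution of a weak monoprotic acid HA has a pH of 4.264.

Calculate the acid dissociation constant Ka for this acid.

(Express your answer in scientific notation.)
K_a = 3.00e-08

[H⁺] = 10^(−pH) = 10^(−4.264) = 5.445e-05 M. For HA ⇌ H⁺ + A⁻, Ka = x²/(C − x) = (5.445e-05)²/(0.099 − 5.445e-05) = 3.00e-08.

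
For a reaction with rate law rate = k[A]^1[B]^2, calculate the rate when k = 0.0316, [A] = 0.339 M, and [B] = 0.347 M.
0.00129 M/s

rate = k·[A]^1·[B]^2 = 0.0316·(0.339)^1·(0.347)^2 = 0.0316·0.339·0.120409 = 0.00129 M/s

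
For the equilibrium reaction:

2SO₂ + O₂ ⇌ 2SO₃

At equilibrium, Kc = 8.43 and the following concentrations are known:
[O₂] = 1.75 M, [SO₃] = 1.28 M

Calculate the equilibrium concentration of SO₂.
[SO₂] = 0.3333 M

Kc = ([SO₃]^2) / ([SO₂]^2 × [O₂]) = 8.43
[SO₂]^2 = (product terms)/(Kc · other reactant terms) = 1.6384 / (8.43 · 1.75) = 0.11106
[SO₂] = (0.11106)^(1/2) = 0.3333 M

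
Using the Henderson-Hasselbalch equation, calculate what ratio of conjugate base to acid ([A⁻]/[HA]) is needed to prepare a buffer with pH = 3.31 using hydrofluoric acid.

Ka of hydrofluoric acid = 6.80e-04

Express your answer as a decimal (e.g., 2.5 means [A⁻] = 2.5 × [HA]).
[A⁻]/[HA] = 1.388

pKa = −log(6.80e-04) = 3.1675. pH = pKa + log([A⁻]/[HA]). 3.31 = 3.1675 + log(ratio). log(ratio) = 3.31 − 3.1675 = 0.1425. ratio = 10^(0.1425) = 1.388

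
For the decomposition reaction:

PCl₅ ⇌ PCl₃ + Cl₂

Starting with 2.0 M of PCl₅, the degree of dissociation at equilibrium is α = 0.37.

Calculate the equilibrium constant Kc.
K_c = 0.4346

x = α·[A]₀ = 0.37 × 2.0 = 0.74 M dissociated.
At eq: [PCl₅] = 2.0 − 0.74 = 1.26 M; [PCl₃] = [Cl₂] = x = 0.74 M.
Kc = [PCl₃][Cl₂]/[PCl₅] = (0.74)²/1.26 = 0.4346.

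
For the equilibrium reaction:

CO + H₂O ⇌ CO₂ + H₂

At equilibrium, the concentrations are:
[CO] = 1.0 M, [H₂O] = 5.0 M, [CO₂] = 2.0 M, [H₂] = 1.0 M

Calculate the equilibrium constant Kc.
K_c = 0.4000

Kc = ([CO₂] × [H₂]) / ([CO] × [H₂O])
   = ((2.0)·(1.0)) / ((1.0)·(5.0))
   = 2 / 5 = 0.4000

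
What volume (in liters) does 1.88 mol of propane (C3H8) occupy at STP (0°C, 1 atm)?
At STP, 1 mol of gas occupies 22.4 L
Volume = 1.88 mol × 22.4 L/mol = 42.11 L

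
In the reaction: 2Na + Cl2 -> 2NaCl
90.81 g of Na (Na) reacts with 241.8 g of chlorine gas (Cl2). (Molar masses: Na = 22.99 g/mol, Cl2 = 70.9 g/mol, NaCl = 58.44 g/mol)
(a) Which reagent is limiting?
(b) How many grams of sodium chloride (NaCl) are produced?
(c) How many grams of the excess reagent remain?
(a) Na, (b) 230.8 g, (c) 101.8 g

Moles of Na = 90.81 g ÷ 22.99 g/mol = 3.94998 mol
Moles of Cl2 = 241.8 g ÷ 70.9 g/mol = 3.41044 mol
Moles ÷ coefficient: Na: 3.94998/2 = 1.975, Cl2: 3.41044/1 = 3.41
(a) Na has the smaller value, so Na is the limiting reagent.
(b) Moles of NaCl = 3.94998 mol Na × (2/2) = 3.94998 mol; mass = 3.94998 mol × 58.44 g/mol = 230.8 g
(c) Cl2 consumed = 3.94998 × (1/2) = 1.97499 mol; remaining = 3.41044 − 1.97499 = 1.43545 mol; mass = 1.43545 mol × 70.9 g/mol = 101.8 g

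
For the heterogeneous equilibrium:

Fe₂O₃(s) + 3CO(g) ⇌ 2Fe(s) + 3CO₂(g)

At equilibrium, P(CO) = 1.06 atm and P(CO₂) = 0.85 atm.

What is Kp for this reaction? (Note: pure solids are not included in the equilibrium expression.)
K_p = 0.516

Solids (Fe₂O₃, Fe) are excluded.
Kp = P(CO₂)³/P(CO)³ = (0.85)³/(1.06)³ = 0.6141/1.191 = 0.516.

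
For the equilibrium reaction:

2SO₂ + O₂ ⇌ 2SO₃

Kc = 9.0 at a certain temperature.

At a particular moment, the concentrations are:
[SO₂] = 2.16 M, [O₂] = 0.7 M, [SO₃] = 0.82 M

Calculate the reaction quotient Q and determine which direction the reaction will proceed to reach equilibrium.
Q = 0.206, Q < K, reaction proceeds forward (toward products)

Q = ([SO₃]^2) / ([SO₂]^2 × [O₂])
  = ((0.82)^2) / ((2.16)^2·(0.7)) = 0.6724/3.2659 = 0.2059
Since Q = 0.2059 < Kc = 9.0, the reaction proceeds forward (toward products) to reach equilibrium.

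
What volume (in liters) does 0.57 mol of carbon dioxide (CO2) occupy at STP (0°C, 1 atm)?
At STP, 1 mol of gas occupies 22.4 L
Volume = 0.57 mol × 22.4 L/mol = 12.77 L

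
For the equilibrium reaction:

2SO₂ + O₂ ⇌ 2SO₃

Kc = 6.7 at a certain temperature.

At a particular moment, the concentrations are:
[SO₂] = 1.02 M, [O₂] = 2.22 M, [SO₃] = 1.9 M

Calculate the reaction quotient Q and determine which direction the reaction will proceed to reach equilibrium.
Q = 1.563, Q < K, reaction proceeds forward (toward products)

Q = ([SO₃]^2) / ([SO₂]^2 × [O₂])
  = ((1.9)^2) / ((1.02)^2·(2.22)) = 3.61/2.3097 = 1.563
Since Q = 1.563 < Kc = 6.7, the reaction proceeds forward (toward products) to reach equilibrium.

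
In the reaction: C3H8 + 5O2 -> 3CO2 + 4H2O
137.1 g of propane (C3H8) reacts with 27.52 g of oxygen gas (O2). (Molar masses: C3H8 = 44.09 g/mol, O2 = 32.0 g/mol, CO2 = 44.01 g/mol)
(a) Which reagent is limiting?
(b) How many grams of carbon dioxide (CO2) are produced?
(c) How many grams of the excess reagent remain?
(a) O2, (b) 22.71 g, (c) 129.5 g

Moles of C3H8 = 137.1 g ÷ 44.09 g/mol = 3.10955 mol
Moles of O2 = 27.52 g ÷ 32.0 g/mol = 0.86 mol
Moles ÷ coefficient: C3H8: 3.10955/1 = 3.11, O2: 0.86/5 = 0.172
(a) O2 has the smaller value, so O2 is the limiting reagent.
(b) Moles of CO2 = 0.86 mol O2 × (3/5) = 0.516 mol; mass = 0.516 mol × 44.01 g/mol = 22.71 g
(c) C3H8 consumed = 0.86 × (1/5) = 0.172 mol; remaining = 3.10955 − 0.172 = 2.93755 mol; mass = 2.93755 mol × 44.09 g/mol = 129.5 g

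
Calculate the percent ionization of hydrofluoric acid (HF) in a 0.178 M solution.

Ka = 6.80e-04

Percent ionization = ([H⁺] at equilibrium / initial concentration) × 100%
Percent ionization = 5.99%

Let x = [H⁺]. Ka = x²/(C - x) ⇒ x² + (6.80e-04)x - (6.80e-04)(0.178) = 0. x = 1.0667e-02. Percent = (1.0667e-02/0.178) × 100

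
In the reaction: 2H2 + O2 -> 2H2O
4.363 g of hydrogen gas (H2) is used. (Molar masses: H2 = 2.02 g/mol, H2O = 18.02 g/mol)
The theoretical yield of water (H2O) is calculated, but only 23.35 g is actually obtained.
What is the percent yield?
Moles of H2 = 4.363 g ÷ 2.02 g/mol = 2.1599 mol
Mole ratio: 2 mol H2O / 2 mol H2
Moles of H2O = 2.1599 × (2/2) = 2.1599 mol
Theoretical yield = 2.1599 mol × 18.02 g/mol = 38.921 g
Actual yield = 23.35 g
Percent yield = (23.35 / 38.921) × 100% = 60.0%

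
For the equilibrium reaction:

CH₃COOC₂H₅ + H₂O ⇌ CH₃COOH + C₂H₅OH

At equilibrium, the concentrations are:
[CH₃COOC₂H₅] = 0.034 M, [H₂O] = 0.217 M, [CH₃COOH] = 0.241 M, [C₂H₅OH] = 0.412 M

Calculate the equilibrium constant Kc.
K_c = 13.4578

Kc = ([CH₃COOH] × [C₂H₅OH]) / ([CH₃COOC₂H₅] × [H₂O])
   = ((0.241)·(0.412)) / ((0.034)·(0.217))
   = 0.099292 / 0.007378 = 13.4578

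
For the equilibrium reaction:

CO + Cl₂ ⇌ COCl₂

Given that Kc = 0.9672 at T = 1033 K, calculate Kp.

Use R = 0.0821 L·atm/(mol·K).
K_p = 0.0114

Δn = (moles gaseous products) − (moles gaseous reactants) = -1
T = 1033 K; RT = 0.0821 × 1033 = 84.8093
Kp = Kc·(RT)^Δn = 0.9672 × (84.8093)^-1 = 0.9672 × 0.0117912 = 0.0114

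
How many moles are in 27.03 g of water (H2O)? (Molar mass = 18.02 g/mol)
Moles = 27.03 g ÷ 18.02 g/mol = 1.5 mol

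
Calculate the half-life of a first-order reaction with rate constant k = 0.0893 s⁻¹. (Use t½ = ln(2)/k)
7.76 s

t½ = ln(2)/k = 0.6931/0.0893 = 7.76 s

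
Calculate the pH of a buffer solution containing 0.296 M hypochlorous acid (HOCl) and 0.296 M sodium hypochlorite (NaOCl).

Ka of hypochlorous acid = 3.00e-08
pH = 7.52

pKa = -log(3.00e-08) = 7.52. pH = pKa + log([A⁻]/[HA]) = 7.52 + log(0.296/0.296)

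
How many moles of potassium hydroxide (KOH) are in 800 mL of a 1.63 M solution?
Moles = Molarity × Volume (L)
Moles = 1.63 M × 0.8 L = 1.304 mol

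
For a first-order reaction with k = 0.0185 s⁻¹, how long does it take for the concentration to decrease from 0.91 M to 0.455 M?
37.47 s

From ln[A] = ln[A]₀ - k·t: t = ln([A]₀/[A])/k = ln(0.91/0.455)/0.0185 = ln(2.0000)/0.0185 = 0.6931/0.0185 = 37.47 s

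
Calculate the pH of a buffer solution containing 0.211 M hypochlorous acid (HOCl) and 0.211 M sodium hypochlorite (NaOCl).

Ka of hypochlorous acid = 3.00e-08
pH = 7.52

pKa = -log(3.00e-08) = 7.52. pH = pKa + log([A⁻]/[HA]) = 7.52 + log(0.211/0.211)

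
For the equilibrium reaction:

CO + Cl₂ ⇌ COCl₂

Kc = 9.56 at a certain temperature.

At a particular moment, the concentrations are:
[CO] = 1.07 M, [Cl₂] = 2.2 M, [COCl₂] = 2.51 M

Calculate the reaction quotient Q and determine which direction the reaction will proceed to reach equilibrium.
Q = 1.066, Q < K, reaction proceeds forward (toward products)

Q = ([COCl₂]) / ([CO] × [Cl₂])
  = ((2.51)) / ((1.07)·(2.2)) = 2.51/2.354 = 1.066
Since Q = 1.066 < Kc = 9.56, the reaction proceeds forward (toward products) to reach equilibrium.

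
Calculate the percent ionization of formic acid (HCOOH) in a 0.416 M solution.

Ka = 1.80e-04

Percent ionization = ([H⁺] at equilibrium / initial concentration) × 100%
Percent ionization = 2.06%

Let x = [H⁺]. Ka = x²/(C - x) ⇒ x² + (1.80e-04)x - (1.80e-04)(0.416) = 0. x = 8.5638e-03. Percent = (8.5638e-03/0.416) × 100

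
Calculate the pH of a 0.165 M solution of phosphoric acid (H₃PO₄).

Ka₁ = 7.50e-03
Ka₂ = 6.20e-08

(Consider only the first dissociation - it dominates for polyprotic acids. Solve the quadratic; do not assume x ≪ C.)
pH = 1.50

x² + Ka₁·x − Ka₁·C = 0 with Ka₁ = 7.50e-03, C = 0.165.
x = (−Ka₁ + √(Ka₁² + 4·Ka₁·C))/2 = 3.1627e-02 M, so pH = 1.50.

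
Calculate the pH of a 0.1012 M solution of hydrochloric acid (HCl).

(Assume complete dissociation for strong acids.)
pH = 0.99

[H⁺] = 0.1012 M for strong acid. pH = -log[H⁺] = -log(0.1012)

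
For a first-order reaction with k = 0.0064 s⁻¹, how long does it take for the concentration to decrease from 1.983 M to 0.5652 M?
196.12 s

From ln[A] = ln[A]₀ - k·t: t = ln([A]₀/[A])/k = ln(1.983/0.5652)/0.0064 = ln(3.5085)/0.0064 = 1.2552/0.0064 = 196.12 s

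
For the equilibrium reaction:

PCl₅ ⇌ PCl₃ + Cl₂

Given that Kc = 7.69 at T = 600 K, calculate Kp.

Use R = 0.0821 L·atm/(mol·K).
K_p = 378.8094

Δn = (moles gaseous products) − (moles gaseous reactants) = 1
T = 600 K; RT = 0.0821 × 600 = 49.26
Kp = Kc·(RT)^Δn = 7.69 × (49.26)^1 = 7.69 × 49.26 = 378.8094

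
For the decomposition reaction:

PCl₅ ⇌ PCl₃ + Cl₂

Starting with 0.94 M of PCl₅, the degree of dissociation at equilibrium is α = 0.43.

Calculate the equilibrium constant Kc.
K_c = 0.3049

x = α·[A]₀ = 0.43 × 0.94 = 0.4042 M dissociated.
At eq: [PCl₅] = 0.94 − 0.4042 = 0.5358 M; [PCl₃] = [Cl₂] = x = 0.4042 M.
Kc = [PCl₃][Cl₂]/[PCl₅] = (0.4042)²/0.5358 = 0.3049.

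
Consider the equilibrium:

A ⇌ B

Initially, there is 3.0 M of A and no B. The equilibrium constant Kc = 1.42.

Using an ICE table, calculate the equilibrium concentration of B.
[B] = 1.760 M

ICE: [A] = 3.0 − x, [B] = x.
Kc = x/(3.0 − x) = 1.42 ⇒ x = 1.42·3.0/(1 + 1.42) = 4.26/2.42 = 1.76.
[B] = x = 1.760 M.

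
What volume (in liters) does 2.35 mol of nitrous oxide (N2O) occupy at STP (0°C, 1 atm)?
At STP, 1 mol of gas occupies 22.4 L
Volume = 2.35 mol × 22.4 L/mol = 52.64 L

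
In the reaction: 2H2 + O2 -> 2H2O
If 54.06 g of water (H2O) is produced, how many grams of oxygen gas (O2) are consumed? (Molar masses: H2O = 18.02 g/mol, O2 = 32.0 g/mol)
Moles of H2O = 54.06 g ÷ 18.02 g/mol = 3 mol
Mole ratio: 1 mol O2 / 2 mol H2O
Moles of O2 = 3 × (1/2) = 1.5 mol
Mass of O2 = 1.5 mol × 32.0 g/mol = 48 g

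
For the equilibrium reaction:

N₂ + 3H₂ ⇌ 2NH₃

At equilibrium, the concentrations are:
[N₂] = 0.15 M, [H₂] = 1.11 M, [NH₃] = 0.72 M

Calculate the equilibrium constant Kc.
K_c = 2.5270

Kc = ([NH₃]^2) / ([N₂] × [H₂]^3)
   = ((0.72)^2) / ((0.15)·(1.11)^3)
   = 0.5184 / 0.20514 = 2.5270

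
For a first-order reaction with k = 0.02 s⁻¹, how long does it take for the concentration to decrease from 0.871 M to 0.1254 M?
96.91 s

From ln[A] = ln[A]₀ - k·t: t = ln([A]₀/[A])/k = ln(0.871/0.1254)/0.02 = ln(6.9458)/0.02 = 1.9381/0.02 = 96.91 s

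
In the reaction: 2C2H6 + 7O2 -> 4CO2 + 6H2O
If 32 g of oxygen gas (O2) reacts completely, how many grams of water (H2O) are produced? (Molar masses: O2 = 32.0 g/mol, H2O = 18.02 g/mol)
Moles of O2 = 32 g ÷ 32.0 g/mol = 1 mol
Mole ratio: 6 mol H2O / 7 mol O2
Moles of H2O = 1 × (6/7) = 0.857143 mol
Mass of H2O = 0.857143 mol × 18.02 g/mol = 15.45 g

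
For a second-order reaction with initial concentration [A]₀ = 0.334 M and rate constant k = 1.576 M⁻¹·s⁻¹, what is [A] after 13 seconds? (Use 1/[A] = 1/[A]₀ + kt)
0.0426 M

1/[A] = 1/[A]₀ + k·t = 1/0.334 + (1.576)·(13) = 2.9940 + 20.4880 = 23.4820
[A] = 1/23.4820 = 0.0426 M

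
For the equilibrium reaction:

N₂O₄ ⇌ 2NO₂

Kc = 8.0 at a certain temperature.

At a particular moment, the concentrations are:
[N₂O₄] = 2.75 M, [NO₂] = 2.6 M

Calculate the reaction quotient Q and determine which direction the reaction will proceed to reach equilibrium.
Q = 2.458, Q < K, reaction proceeds forward (toward products)

Q = ([NO₂]^2) / ([N₂O₄])
  = ((2.6)^2) / ((2.75)) = 6.76/2.75 = 2.458
Since Q = 2.458 < Kc = 8.0, the reaction proceeds forward (toward products) to reach equilibrium.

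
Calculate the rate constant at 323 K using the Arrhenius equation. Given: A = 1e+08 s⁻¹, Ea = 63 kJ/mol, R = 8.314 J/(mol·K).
6.48e-03 s⁻¹

k = A·exp(-Ea/(R·T)) = 1e+08·exp(-63000/(8.314·323)) = 1e+08·exp(-23.4600) = 1e+08·6.4782e-11 = 6.48e-03 s⁻¹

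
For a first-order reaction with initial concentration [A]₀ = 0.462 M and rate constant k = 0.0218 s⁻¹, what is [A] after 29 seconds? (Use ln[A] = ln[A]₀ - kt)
0.2455 M

ln[A] = ln[A]₀ - k·t = ln(0.462) - (0.0218)·(29) = -0.7722 - 0.6322 = -1.4044
[A] = e^(-1.4044) = 0.2455 M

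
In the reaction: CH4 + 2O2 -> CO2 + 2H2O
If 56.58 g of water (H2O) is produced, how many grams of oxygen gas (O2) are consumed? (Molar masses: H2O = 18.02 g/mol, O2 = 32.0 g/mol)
Moles of H2O = 56.58 g ÷ 18.02 g/mol = 3.13984 mol
Mole ratio: 2 mol O2 / 2 mol H2O
Moles of O2 = 3.13984 × (2/2) = 3.13984 mol
Mass of O2 = 3.13984 mol × 32.0 g/mol = 100.5 g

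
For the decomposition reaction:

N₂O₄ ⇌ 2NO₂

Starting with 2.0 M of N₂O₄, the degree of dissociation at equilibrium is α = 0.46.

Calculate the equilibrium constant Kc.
K_c = 3.1348

x = α·[A]₀ = 0.46 × 2.0 = 0.92 M dissociated.
At eq: [N₂O₄] = 2.0 − 0.92 = 1.08 M; [NO₂] = 2x = 1.84 M.
Kc = [NO₂]²/[N₂O₄] = (1.84)²/1.08 = 3.135.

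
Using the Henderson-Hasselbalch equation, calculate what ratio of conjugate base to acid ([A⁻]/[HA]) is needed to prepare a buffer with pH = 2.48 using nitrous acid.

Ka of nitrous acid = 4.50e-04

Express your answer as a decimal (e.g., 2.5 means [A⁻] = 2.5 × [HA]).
[A⁻]/[HA] = 0.136

pKa = −log(4.50e-04) = 3.3468. pH = pKa + log([A⁻]/[HA]). 2.48 = 3.3468 + log(ratio). log(ratio) = 2.48 − 3.3468 = -0.8668. ratio = 10^(-0.8668) = 0.136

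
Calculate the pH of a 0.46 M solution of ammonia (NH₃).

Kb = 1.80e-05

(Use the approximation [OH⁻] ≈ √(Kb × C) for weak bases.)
pH = 11.46

[OH⁻] = √(Kb × C) = √(1.80e-05 × 0.46) = 2.8775e-03. pOH = 2.54, pH = 14 - pOH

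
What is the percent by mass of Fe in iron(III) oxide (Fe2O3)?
Mass of Fe in formula = 55.85 × 2 = 111.7 g/mol
Molar mass = 159.7 g/mol
% Fe = (111.7/159.7) × 100% = 69.94%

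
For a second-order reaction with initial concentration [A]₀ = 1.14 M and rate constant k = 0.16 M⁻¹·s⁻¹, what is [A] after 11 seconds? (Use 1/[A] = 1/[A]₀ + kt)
0.3792 M

1/[A] = 1/[A]₀ + k·t = 1/1.14 + (0.16)·(11) = 0.8772 + 1.7600 = 2.6372
[A] = 1/2.6372 = 0.3792 M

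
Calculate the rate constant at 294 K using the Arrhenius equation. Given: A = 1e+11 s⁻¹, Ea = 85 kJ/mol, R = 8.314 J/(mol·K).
7.90e-05 s⁻¹

k = A·exp(-Ea/(R·T)) = 1e+11·exp(-85000/(8.314·294)) = 1e+11·exp(-34.7746) = 1e+11·7.8996e-16 = 7.90e-05 s⁻¹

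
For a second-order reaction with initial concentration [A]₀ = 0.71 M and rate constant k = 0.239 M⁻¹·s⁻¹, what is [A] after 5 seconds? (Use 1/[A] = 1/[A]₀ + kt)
0.3841 M

1/[A] = 1/[A]₀ + k·t = 1/0.71 + (0.239)·(5) = 1.4085 + 1.1950 = 2.6035
[A] = 1/2.6035 = 0.3841 M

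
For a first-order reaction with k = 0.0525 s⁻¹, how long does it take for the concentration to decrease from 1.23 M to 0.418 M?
20.56 s

From ln[A] = ln[A]₀ - k·t: t = ln([A]₀/[A])/k = ln(1.23/0.418)/0.0525 = ln(2.9426)/0.0525 = 1.0793/0.0525 = 20.56 s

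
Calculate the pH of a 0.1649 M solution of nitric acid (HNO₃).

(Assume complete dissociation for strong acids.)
pH = 0.78

[H⁺] = 0.1649 M for strong acid. pH = -log[H⁺] = -log(0.1649)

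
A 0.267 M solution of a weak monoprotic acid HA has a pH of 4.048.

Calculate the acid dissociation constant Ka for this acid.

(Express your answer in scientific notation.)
K_a = 3.00e-08

[H⁺] = 10^(−pH) = 10^(−4.048) = 8.954e-05 M. For HA ⇌ H⁺ + A⁻, Ka = x²/(C − x) = (8.954e-05)²/(0.267 − 8.954e-05) = 3.00e-08.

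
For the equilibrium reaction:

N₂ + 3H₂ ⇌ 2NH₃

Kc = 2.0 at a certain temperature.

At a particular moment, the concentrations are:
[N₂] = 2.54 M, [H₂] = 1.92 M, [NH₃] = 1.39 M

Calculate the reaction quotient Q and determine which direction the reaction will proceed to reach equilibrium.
Q = 0.107, Q < K, reaction proceeds forward (toward products)

Q = ([NH₃]^2) / ([N₂] × [H₂]^3)
  = ((1.39)^2) / ((2.54)·(1.92)^3) = 1.9321/17.978 = 0.1075
Since Q = 0.1075 < Kc = 2.0, the reaction proceeds forward (toward products) to reach equilibrium.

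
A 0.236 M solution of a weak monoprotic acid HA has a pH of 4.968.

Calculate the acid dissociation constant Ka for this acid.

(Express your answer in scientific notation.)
K_a = 4.91e-10

[H⁺] = 10^(−pH) = 10^(−4.968) = 1.076e-05 M. For HA ⇌ H⁺ + A⁻, Ka = x²/(C − x) = (1.076e-05)²/(0.236 − 1.076e-05) = 4.91e-10.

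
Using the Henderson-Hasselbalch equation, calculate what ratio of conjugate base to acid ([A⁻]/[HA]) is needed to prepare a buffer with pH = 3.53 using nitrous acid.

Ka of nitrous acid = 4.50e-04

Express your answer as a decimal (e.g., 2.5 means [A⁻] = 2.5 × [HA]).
[A⁻]/[HA] = 1.525

pKa = −log(4.50e-04) = 3.3468. pH = pKa + log([A⁻]/[HA]). 3.53 = 3.3468 + log(ratio). log(ratio) = 3.53 − 3.3468 = 0.1832. ratio = 10^(0.1832) = 1.525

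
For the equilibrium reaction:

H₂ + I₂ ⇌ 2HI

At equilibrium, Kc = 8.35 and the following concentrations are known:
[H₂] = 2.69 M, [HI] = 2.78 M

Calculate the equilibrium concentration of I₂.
[I₂] = 0.3441 M

Kc = ([HI]^2) / ([H₂] × [I₂]) = 8.35
[I₂]^1 = (product terms)/(Kc · other reactant terms) = 7.7284 / (8.35 · 2.69) = 0.34407
[I₂] = 0.3441 M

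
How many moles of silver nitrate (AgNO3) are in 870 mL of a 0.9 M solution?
Moles = Molarity × Volume (L)
Moles = 0.9 M × 0.87 L = 0.783 mol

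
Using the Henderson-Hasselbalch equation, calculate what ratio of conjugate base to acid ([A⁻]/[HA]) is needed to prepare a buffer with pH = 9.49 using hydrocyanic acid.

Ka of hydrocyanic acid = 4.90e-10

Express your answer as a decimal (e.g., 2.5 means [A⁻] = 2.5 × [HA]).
[A⁻]/[HA] = 1.514

pKa = −log(4.90e-10) = 9.3098. pH = pKa + log([A⁻]/[HA]). 9.49 = 9.3098 + log(ratio). log(ratio) = 9.49 − 9.3098 = 0.1802. ratio = 10^(0.1802) = 1.514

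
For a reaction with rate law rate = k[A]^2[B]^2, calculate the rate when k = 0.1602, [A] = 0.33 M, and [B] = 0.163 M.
0.0004635 M/s

rate = k·[A]^2·[B]^2 = 0.1602·(0.33)^2·(0.163)^2 = 0.1602·0.1089·0.026569 = 0.0004635 M/s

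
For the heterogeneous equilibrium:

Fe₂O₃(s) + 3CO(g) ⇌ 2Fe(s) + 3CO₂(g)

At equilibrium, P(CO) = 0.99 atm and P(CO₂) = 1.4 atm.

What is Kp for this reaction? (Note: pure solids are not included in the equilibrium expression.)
K_p = 2.828

Solids (Fe₂O₃, Fe) are excluded.
Kp = P(CO₂)³/P(CO)³ = (1.4)³/(0.99)³ = 2.744/0.9703 = 2.828.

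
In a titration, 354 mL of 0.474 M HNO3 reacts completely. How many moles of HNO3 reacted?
Moles = Molarity × Volume (L)
Moles = 0.474 M × 0.354 L = 0.1678 mol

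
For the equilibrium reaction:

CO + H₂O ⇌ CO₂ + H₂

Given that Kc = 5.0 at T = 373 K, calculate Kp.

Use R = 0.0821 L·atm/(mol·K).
K_p = 5.0000

Δn = (moles gaseous products) − (moles gaseous reactants) = 0
T = 373 K; RT = 0.0821 × 373 = 30.6233
Kp = Kc·(RT)^Δn = 5.0 × (30.6233)^0 = 5.0 × 1 = 5.0000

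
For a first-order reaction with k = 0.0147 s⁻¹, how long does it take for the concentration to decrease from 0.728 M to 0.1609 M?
102.69 s

From ln[A] = ln[A]₀ - k·t: t = ln([A]₀/[A])/k = ln(0.728/0.1609)/0.0147 = ln(4.5245)/0.0147 = 1.5095/0.0147 = 102.69 s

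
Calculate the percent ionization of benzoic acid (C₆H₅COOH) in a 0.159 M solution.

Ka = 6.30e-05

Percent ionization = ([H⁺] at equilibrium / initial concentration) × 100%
Percent ionization = 1.97%

Let x = [H⁺]. Ka = x²/(C - x) ⇒ x² + (6.30e-05)x - (6.30e-05)(0.159) = 0. x = 3.1336e-03. Percent = (3.1336e-03/0.159) × 100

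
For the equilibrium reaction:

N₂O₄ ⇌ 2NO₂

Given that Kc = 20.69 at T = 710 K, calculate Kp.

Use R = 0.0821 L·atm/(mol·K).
K_p = 1.21e+03

Δn = (moles gaseous products) − (moles gaseous reactants) = 1
T = 710 K; RT = 0.0821 × 710 = 58.291
Kp = Kc·(RT)^Δn = 20.69 × (58.291)^1 = 20.69 × 58.291 = 1.21e+03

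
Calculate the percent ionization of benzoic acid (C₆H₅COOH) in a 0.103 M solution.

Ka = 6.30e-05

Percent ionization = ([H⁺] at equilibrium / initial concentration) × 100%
Percent ionization = 2.44%

Let x = [H⁺]. Ka = x²/(C - x) ⇒ x² + (6.30e-05)x - (6.30e-05)(0.103) = 0. x = 2.5160e-03. Percent = (2.5160e-03/0.103) × 100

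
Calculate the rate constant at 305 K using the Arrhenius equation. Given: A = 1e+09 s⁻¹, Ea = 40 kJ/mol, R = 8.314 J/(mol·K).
1.41e+02 s⁻¹

k = A·exp(-Ea/(R·T)) = 1e+09·exp(-40000/(8.314·305)) = 1e+09·exp(-15.7743) = 1e+09·1.4103e-07 = 1.41e+02 s⁻¹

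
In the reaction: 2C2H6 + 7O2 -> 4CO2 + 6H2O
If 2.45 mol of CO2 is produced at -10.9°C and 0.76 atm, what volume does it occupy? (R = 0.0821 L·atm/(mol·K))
T = -10.9°C + 273.15 = 262.25 K
V = nRT/P = (2.45 × 0.0821 × 262.25) / 0.76
V = 69.41 L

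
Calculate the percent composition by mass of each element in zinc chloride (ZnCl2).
Zn: 47.97%, Cl: 52.03%

Molar mass of ZnCl2 = 136.28 g/mol
% Zn = (1 × 65.38) / 136.28 × 100% = 65.38 / 136.28 × 100% = 47.97%
% Cl = (2 × 35.45) / 136.28 × 100% = 70.9 / 136.28 × 100% = 52.03%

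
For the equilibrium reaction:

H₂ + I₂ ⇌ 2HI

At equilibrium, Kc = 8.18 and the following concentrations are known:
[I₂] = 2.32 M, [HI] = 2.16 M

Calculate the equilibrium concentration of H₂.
[H₂] = 0.2458 M

Kc = ([HI]^2) / ([H₂] × [I₂]) = 8.18
[H₂]^1 = (product terms)/(Kc · other reactant terms) = 4.6656 / (8.18 · 2.32) = 0.24585
[H₂] = 0.2458 M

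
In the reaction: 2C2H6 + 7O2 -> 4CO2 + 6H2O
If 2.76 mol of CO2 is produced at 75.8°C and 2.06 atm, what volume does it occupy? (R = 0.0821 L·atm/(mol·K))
T = 75.8°C + 273.15 = 348.95 K
V = nRT/P = (2.76 × 0.0821 × 348.95) / 2.06
V = 38.38 L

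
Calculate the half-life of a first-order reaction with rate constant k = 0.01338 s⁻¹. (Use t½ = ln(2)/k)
51.80 s

t½ = ln(2)/k = 0.6931/0.01338 = 51.80 s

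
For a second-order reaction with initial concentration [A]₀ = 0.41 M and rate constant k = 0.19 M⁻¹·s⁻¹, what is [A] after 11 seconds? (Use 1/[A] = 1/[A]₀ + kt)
0.2208 M

1/[A] = 1/[A]₀ + k·t = 1/0.41 + (0.19)·(11) = 2.4390 + 2.0900 = 4.5290
[A] = 1/4.5290 = 0.2208 M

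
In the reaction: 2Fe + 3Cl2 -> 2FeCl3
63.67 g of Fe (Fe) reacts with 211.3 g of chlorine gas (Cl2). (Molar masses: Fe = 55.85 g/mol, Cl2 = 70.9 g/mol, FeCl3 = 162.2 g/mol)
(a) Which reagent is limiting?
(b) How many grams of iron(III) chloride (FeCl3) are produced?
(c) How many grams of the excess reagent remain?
(a) Fe, (b) 184.9 g, (c) 90.06 g

Moles of Fe = 63.67 g ÷ 55.85 g/mol = 1.14002 mol
Moles of Cl2 = 211.3 g ÷ 70.9 g/mol = 2.98025 mol
Moles ÷ coefficient: Fe: 1.14002/2 = 0.57, Cl2: 2.98025/3 = 0.9934
(a) Fe has the smaller value, so Fe is the limiting reagent.
(b) Moles of FeCl3 = 1.14002 mol Fe × (2/2) = 1.14002 mol; mass = 1.14002 mol × 162.2 g/mol = 184.9 g
(c) Cl2 consumed = 1.14002 × (3/2) = 1.71003 mol; remaining = 2.98025 − 1.71003 = 1.27023 mol; mass = 1.27023 mol × 70.9 g/mol = 90.06 g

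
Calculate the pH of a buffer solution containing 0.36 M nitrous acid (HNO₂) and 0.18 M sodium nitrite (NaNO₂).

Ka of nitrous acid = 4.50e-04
pH = 3.05

pKa = -log(4.50e-04) = 3.35. pH = pKa + log([A⁻]/[HA]) = 3.35 + log(0.18/0.36)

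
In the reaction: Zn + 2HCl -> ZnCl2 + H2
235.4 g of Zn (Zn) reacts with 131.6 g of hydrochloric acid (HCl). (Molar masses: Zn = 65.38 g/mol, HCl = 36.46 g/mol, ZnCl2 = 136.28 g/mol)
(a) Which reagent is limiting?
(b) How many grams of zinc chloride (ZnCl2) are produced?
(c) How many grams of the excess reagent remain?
(a) HCl, (b) 245.9 g, (c) 117.4 g

Moles of Zn = 235.4 g ÷ 65.38 g/mol = 3.60049 mol
Moles of HCl = 131.6 g ÷ 36.46 g/mol = 3.60943 mol
Moles ÷ coefficient: Zn: 3.60049/1 = 3.6, HCl: 3.60943/2 = 1.805
(a) HCl has the smaller value, so HCl is the limiting reagent.
(b) Moles of ZnCl2 = 3.60943 mol HCl × (1/2) = 1.80472 mol; mass = 1.80472 mol × 136.28 g/mol = 245.9 g
(c) Zn consumed = 3.60943 × (1/2) = 1.80472 mol; remaining = 3.60049 − 1.80472 = 1.79577 mol; mass = 1.79577 mol × 65.38 g/mol = 117.4 g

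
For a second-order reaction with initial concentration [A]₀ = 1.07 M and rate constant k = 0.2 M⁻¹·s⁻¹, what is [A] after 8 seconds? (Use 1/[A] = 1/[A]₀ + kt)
0.3945 M

1/[A] = 1/[A]₀ + k·t = 1/1.07 + (0.2)·(8) = 0.9346 + 1.6000 = 2.5346
[A] = 1/2.5346 = 0.3945 M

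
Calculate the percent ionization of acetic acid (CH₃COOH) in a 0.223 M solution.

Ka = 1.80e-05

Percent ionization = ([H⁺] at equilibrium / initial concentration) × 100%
Percent ionization = 0.894%

Let x = [H⁺]. Ka = x²/(C - x) ⇒ x² + (1.80e-05)x - (1.80e-05)(0.223) = 0. x = 1.9945e-03. Percent = (1.9945e-03/0.223) × 100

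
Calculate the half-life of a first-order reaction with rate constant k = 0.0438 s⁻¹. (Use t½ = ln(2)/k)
15.83 s

t½ = ln(2)/k = 0.6931/0.0438 = 15.83 s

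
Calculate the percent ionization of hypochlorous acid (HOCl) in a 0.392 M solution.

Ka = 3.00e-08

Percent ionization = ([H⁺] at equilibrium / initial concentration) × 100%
Percent ionization = 0.0277%

Let x = [H⁺]. Ka = x²/(C - x) ⇒ x² + (3.00e-08)x - (3.00e-08)(0.392) = 0. x = 1.0843e-04. Percent = (1.0843e-04/0.392) × 100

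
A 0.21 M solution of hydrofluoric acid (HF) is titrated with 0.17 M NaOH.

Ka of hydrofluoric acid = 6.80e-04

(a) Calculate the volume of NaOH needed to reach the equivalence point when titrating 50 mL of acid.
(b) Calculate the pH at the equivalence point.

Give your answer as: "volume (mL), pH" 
V = 61.8 mL, pH = 8.07

(a) At equivalence: moles acid = moles base.
moles acid = 0.21 × 0.05 = 0.0105 mol; V_NaOH = 0.0105/0.17 = 0.06176 L = 61.8 mL.
(b) At equivalence, all acid → conjugate base A⁻ at [A⁻] = 0.0105/0.1118 = 0.09395 M.
Kb = Kw/Ka = 1.0e-14/6.80e-04 = 1.471e-11; [OH⁻] = √(Kb·[A⁻]) = 1.175e-06; pOH = 5.93; pH = 14 − pOH = 8.07.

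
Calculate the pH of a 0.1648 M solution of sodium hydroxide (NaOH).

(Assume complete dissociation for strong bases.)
pH = 13.22

[OH⁻] = 0.1648 M for strong base. pOH = -log[OH⁻] = 0.78, pH = 14 - pOH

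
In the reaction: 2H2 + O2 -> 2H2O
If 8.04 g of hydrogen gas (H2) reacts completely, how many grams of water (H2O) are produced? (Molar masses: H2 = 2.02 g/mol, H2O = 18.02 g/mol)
Moles of H2 = 8.04 g ÷ 2.02 g/mol = 3.9802 mol
Mole ratio: 2 mol H2O / 2 mol H2
Moles of H2O = 3.9802 × (2/2) = 3.9802 mol
Mass of H2O = 3.9802 mol × 18.02 g/mol = 71.72 g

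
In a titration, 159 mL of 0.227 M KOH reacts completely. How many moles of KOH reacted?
Moles = Molarity × Volume (L)
Moles = 0.227 M × 0.159 L = 0.03609 mol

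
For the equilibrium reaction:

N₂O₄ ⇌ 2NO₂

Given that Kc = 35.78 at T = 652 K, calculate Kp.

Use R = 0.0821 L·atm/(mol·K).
K_p = 1.92e+03

Δn = (moles gaseous products) − (moles gaseous reactants) = 1
T = 652 K; RT = 0.0821 × 652 = 53.5292
Kp = Kc·(RT)^Δn = 35.78 × (53.5292)^1 = 35.78 × 53.5292 = 1.92e+03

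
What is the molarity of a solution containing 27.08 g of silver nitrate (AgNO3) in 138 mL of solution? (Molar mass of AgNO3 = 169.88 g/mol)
Moles of AgNO3 = 27.08 g ÷ 169.88 g/mol = 0.159407 mol
Volume = 138 mL = 0.138 L
Molarity = 0.159407 mol ÷ 0.138 L = 1.155 M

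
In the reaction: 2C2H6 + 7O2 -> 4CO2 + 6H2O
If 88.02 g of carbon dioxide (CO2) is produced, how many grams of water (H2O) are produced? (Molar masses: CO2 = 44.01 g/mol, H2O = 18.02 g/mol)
Moles of CO2 = 88.02 g ÷ 44.01 g/mol = 2 mol
Mole ratio: 6 mol H2O / 4 mol CO2
Moles of H2O = 2 × (6/4) = 3 mol
Mass of H2O = 3 mol × 18.02 g/mol = 54.06 g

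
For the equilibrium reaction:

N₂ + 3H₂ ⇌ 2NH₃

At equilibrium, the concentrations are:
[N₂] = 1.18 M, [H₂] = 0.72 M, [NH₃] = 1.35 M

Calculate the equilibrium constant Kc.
K_c = 4.1380

Kc = ([NH₃]^2) / ([N₂] × [H₂]^3)
   = ((1.35)^2) / ((1.18)·(0.72)^3)
   = 1.8225 / 0.44043 = 4.1380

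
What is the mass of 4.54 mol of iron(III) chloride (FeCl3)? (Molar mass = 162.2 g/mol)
Mass = 4.54 mol × 162.2 g/mol = 736.4 g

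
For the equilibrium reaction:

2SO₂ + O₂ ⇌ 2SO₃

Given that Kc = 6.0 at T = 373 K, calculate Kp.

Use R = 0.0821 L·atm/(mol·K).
K_p = 0.1959

Δn = (moles gaseous products) − (moles gaseous reactants) = -1
T = 373 K; RT = 0.0821 × 373 = 30.6233
Kp = Kc·(RT)^Δn = 6.0 × (30.6233)^-1 = 6.0 × 0.0326549 = 0.1959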